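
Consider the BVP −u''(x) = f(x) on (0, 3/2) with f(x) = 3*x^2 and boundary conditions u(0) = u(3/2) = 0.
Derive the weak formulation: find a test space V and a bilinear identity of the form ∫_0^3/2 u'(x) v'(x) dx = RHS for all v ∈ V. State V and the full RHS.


V = H^1_0(0, 3/2) (so v(0) = v(3/2) = 0); weak form: ∫_0^3/2 u'v' dx = ∫_0^3/2 (3*x^2) v dx for all v ∈ V.

Multiply both sides by a test function v and integrate from 0 to 3/2:
  ∫_0^3/2 −u''(x) v(x) dx = ∫_0^3/2 f(x) v(x) dx.
Integrate the LHS by parts once:
  ∫_0^3/2 −u'' v dx = −[u'(x) v(x)]_0^3/2 + ∫_0^3/2 u'(x) v'(x) dx.
Thus ∫_0^3/2 u'(x) v'(x) dx = ∫_0^3/2 f(x) v(x) dx + [u'(x) v(x)]_0^3/2.
Choose V so that boundary terms are either known or forced to vanish.
u is Dirichlet: u(0) = u(3/2) = 0. Let V = H^1_0(0, 3/2); then v(0) = v(3/2) = 0, and [u' v]_0^3/2 = 0.
Weak formulation: find u (satisfying any essential BC) such that ∫_0^3/2 u'(x) v'(x) dx = ∫_0^3/2 f v dx for all v ∈ V.
Substituting f(x) = 3*x^2, the right-hand side is ∫_0^3/2 (3*x^2) v dx.


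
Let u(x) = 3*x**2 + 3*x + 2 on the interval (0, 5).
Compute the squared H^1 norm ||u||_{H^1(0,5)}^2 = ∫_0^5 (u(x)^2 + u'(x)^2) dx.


||u||_{H^1}^2 = 22955/2

The H^1 norm (squared) on an interval (0, L) is
  ||u||_{H^1}^2 = ∫_0^L u(x)^2 dx + ∫_0^L u'(x)^2 dx.
Compute u'(x) = 6*x + 3.
Then u(x)^2 = 9*x**4 + 18*x**3 + 21*x**2 + 12*x + 4 and u'(x)^2 = 36*x**2 + 36*x + 9.
Integrate each monomial from 0 to 5 using ∫_0^5 c·x^n dx = c·5^(n+1)/(n+1):
  ∫_0^5 u(x)^2 dx = ∫_0^5 (9*x^4 + 18*x^3 + 21*x^2 + 12*x + 4) dx. Term by term:
    ∫_0^5 9*x^4 dx = 5625;  ∫_0^5 18*x^3 dx = 5625/2;  ∫_0^5 21*x^2 dx = 875;
    ∫_0^5 12*x dx = 150;  ∫_0^5 4 dx = 20.
  Sum: 5625 + 5625/2 + 875 + 150 + 20 = 18965/2.
  ∫_0^5 u'(x)^2 dx = ∫_0^5 (36*x^2 + 36*x + 9) dx. Term by term:
    ∫_0^5 36*x^2 dx = 1500;  ∫_0^5 36*x dx = 450;  ∫_0^5 9 dx = 45.
  Sum: 1500 + 450 + 45 = 1995.
Adding: ||u||_{H^1}^2 = 18965/2 + 1995 = 22955/2.


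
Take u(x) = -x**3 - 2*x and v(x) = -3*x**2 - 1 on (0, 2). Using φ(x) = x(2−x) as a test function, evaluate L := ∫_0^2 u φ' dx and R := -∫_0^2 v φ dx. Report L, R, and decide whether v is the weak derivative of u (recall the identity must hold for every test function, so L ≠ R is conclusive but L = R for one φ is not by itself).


LHS = 112/15, RHS = 92/15. No, v is not the weak derivative of u.

u(x) = -x**3 - 2*x, classical derivative u'(x) = -3*x**2 - 2.
φ(x) = x(2−x), so φ'(x) = 2 - 2*x.
Note φ(0) = φ(2) = 0, so the boundary term u·φ vanishes.
LHS = ∫_0^2 u(x) φ'(x) dx = ∫_0^2 (2*x^4 - 2*x^3 + 4*x^2 - 4*x) dx. Term by term:
  ∫_0^2 2*x^4 dx = 64/5;  ∫_0^2 -2*x^3 dx = -8;  ∫_0^2 4*x^2 dx = 32/3;
  ∫_0^2 -4*x dx = -8.
Sum: 64/5 − 8 + 32/3 − 8 = 112/15.
So LHS = 112/15.
∫_0^2 v(x) φ(x) dx = ∫_0^2 (3*x^4 - 6*x^3 + x^2 - 2*x) dx. Term by term:
  ∫_0^2 3*x^4 dx = 96/5;  ∫_0^2 -6*x^3 dx = -24;  ∫_0^2 x^2 dx = 8/3;
  ∫_0^2 -2*x dx = -4.
Sum: 96/5 − 24 + 8/3 − 4 = -92/15.
So RHS = -∫_0^2 v(x) φ(x) dx = 92/15.
LHS − RHS = 4/3 ≠ 0, so the identity fails.
(For a valid weak derivative the identity must hold for EVERY test function, in particular this one. The failure shows v is NOT the weak derivative of u.)
Correct weak derivative would be u'(x) = -3*x**2 - 2.


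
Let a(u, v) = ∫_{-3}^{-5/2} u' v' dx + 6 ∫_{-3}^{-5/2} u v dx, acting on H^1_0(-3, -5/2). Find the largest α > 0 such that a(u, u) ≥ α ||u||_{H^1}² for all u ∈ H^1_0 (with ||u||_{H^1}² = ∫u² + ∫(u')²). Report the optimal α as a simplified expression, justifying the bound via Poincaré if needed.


α = 1

Coercivity of a(·,·) on H^1_0(-3, -5/2) means a(u, u) ≥ α ||u||_{H^1}² for every u ∈ H^1_0.
The interval has length L = 1/2, and Poincaré/coercivity depend only on L. Here a(u, u) = ∫(u')² + (6)·∫u².
Here c = 6 ≥ 1, so a(u,u) = ∫(u')² + c∫u² ≥ ∫(u')² + ∫u² = ||u||_{H^1}², i.e. α = 1 works. No larger α is possible: a(u,u) ≥ α||u||_{H^1}² means (1−α)∫(u')² ≥ (α−c)∫u², and for the modes u_n = sin(nπ(x−x₀)/L) (x₀ the left endpoint) one has ∫u_n²/∫(u_n')² = (L/(nπ))² → 0, so a(u_n,u_n)/||u_n||_{H^1}² → 1. Hence the optimal constant is α = 1.
Therefore α = 1.


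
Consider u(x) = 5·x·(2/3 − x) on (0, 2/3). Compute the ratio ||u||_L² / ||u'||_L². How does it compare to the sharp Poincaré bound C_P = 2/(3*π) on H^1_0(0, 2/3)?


||u||_L² / ||u'||_L² = sqrt(10)/15 < C_P = 2/(3*π).

u(x) = 5·x·(2/3 − x), so u'(x) = 10/3 - 10*x.
u(x) = 5·x·(2/3 − x) vanishes at x = 0 and x = 2/3, so u ∈ H^1_0(0, 2/3). Differentiate via the product rule and integrate the resulting polynomials term by term.
  ∫_0^2/3 u² dx = ∫_0^2/3 (25*x^4 - 100*x^3/3 + 100*x^2/9) dx. Term by term:
    ∫_0^2/3 25*x^4 dx = 160/243;  ∫_0^2/3 -100*x^3/3 dx = -400/243;  ∫_0^2/3 100*x^2/9 dx = 800/729.
  Sum: 160/243 − 400/243 + 800/729 = 80/729.
  ∫_0^2/3 (u')² dx = ∫_0^2/3 (100*x^2 - 200*x/3 + 100/9) dx. Term by term:
    ∫_0^2/3 100*x^2 dx = 800/81;  ∫_0^2/3 -200*x/3 dx = -400/27;  ∫_0^2/3 100/9 dx = 200/27.
  Sum: 800/81 − 400/27 + 200/27 = 200/81.
∫_0^2/3 u² dx = 80/729, so ||u||_L² = 4*sqrt(5)/27.
∫_0^2/3 (u')² dx = 200/81, so ||u'||_L² = 10*sqrt(2)/9.
Ratio ||u||_L² / ||u'||_L² = sqrt(10)/15.
Sharp Poincaré constant on H^1_0(0, 2/3) is C_P = L/π = 2/(3*π), achieved by sin(3*π/2·x).
A polynomial bump cannot attain the sharp Poincaré constant (only the first sine eigenfunction does), so the ratio is strictly less than C_P, consistent with ||u||_L² ≤ C_P ||u'||_L².


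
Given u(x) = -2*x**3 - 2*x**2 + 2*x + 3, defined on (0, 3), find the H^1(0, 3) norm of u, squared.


||u||_{H^1}^2 = 147732/35

The H^1 norm (squared) on an interval (0, L) is
  ||u||_{H^1}^2 = ∫_0^L u(x)^2 dx + ∫_0^L u'(x)^2 dx.
Compute u'(x) = -6*x**2 - 4*x + 2.
Then u(x)^2 = 4*x**6 + 8*x**5 - 4*x**4 - 20*x**3 - 8*x**2 + 12*x + 9 and u'(x)^2 = 36*x**4 + 48*x**3 - 8*x**2 - 16*x + 4.
Integrate each monomial from 0 to 3 using ∫_0^3 c·x^n dx = c·3^(n+1)/(n+1):
  ∫_0^3 u(x)^2 dx = ∫_0^3 (4*x^6 + 8*x^5 - 4*x^4 - 20*x^3 - 8*x^2 + 12*x + 9) dx. Term by term:
    ∫_0^3 4*x^6 dx = 8748/7;  ∫_0^3 8*x^5 dx = 972;  ∫_0^3 -4*x^4 dx = -972/5;
    ∫_0^3 -20*x^3 dx = -405;  ∫_0^3 -8*x^2 dx = -72;  ∫_0^3 12*x dx = 54;
    ∫_0^3 9 dx = 27.
  Sum: 8748/7 + 972 − 972/5 − 405 − 72 + 54 + 27 = 57096/35.
  ∫_0^3 u'(x)^2 dx = ∫_0^3 (36*x^4 + 48*x^3 - 8*x^2 - 16*x + 4) dx. Term by term:
    ∫_0^3 36*x^4 dx = 8748/5;  ∫_0^3 48*x^3 dx = 972;  ∫_0^3 -8*x^2 dx = -72;
    ∫_0^3 -16*x dx = -72;  ∫_0^3 4 dx = 12.
  Sum: 8748/5 + 972 − 72 − 72 + 12 = 12948/5.
Adding: ||u||_{H^1}^2 = 57096/35 + 12948/5 = 147732/35.


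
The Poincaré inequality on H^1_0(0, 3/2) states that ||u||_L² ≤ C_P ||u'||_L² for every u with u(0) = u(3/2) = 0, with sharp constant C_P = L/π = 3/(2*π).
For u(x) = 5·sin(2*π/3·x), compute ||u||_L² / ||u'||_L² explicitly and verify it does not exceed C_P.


||u||_L² / ||u'||_L² = 3/(2*π) = C_P.

u(x) = 5·sin(2*π/3·x), so u'(x) = 10*π*cos(2*π*x/3)/3.
Writing u(x) = A·sin(kπx/L) with A = 5 and k = 1, use ∫_0^L sin²(kπx/L) dx = L/2 and ∫_0^L cos²(kπx/L) dx = L/2.
u² = 25·sin²(2*π/3·x) and (u')² = 100*π^2/9·cos²(2*π/3·x), and each of sin², cos² integrates to L/2 = 3/4 over (0, 3/2).
∫_0^3/2 u² dx = 75/4, so ||u||_L² = 5*sqrt(3)/2.
∫_0^3/2 (u')² dx = 25*π^2/3, so ||u'||_L² = 5*sqrt(3)*π/3.
Ratio ||u||_L² / ||u'||_L² = 3/(2*π).
Sharp Poincaré constant on H^1_0(0, 3/2) is C_P = L/π = 3/(2*π), achieved by sin(2*π/3·x).
This is the k = 1 eigenfunction (up to amplitude), so the ratio equals the sharp Poincaré constant exactly.


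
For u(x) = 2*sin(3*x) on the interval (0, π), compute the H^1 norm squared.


||u||_{H^1(0,π)}^2 = 20*π

u'(x) = 6*cos(3*x).
Expand u² and (u')² and integrate term by term on (0, π), using: for integers n ≥ 1, ∫_0^π sin²(nx) dx = ∫_0^π cos²(nx) dx = π/2; for n ≠ n', ∫_0^π sin(nx)sin(n'x) dx = ∫_0^π cos(nx)cos(n'x) dx = 0; and by product-to-sum, ∫_0^π sin(nx)cos(n'x) dx = ½∫_0^π [sin((n+n')x) + sin((n−n')x)] dx, which is 0 when n+n' is even and 2n/(n²−n'²) when n+n' is odd (it need not vanish on (0, π)).
  u² squared terms: (2)²·∫sin(3x)² dx = 4·π/2 = 2*π.
  So ∫_0^π u² dx = 2*π.
  (u')² squared terms: (6)²·∫cos(3x)² dx = 36·π/2 = 18*π.
  So ∫_0^π (u')² dx = 18*π.
||u||_{H^1}^2 = (2*π) + (18*π) = 20*π.


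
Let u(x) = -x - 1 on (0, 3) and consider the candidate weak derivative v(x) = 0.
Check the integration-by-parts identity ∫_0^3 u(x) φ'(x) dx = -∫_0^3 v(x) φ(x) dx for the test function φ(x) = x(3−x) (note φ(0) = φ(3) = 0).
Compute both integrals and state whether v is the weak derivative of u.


LHS = 9/2, RHS = 0. No, v is not the weak derivative of u.

u(x) = -x - 1, classical derivative u'(x) = -1.
φ(x) = x(3−x), so φ'(x) = 3 - 2*x.
Note φ(0) = φ(3) = 0, so the boundary term u·φ vanishes.
LHS = ∫_0^3 u(x) φ'(x) dx = ∫_0^3 (2*x^2 - x - 3) dx. Term by term:
  ∫_0^3 2*x^2 dx = 18;  ∫_0^3 -x dx = -9/2;  ∫_0^3 -3 dx = -9.
Sum: 18 − 9/2 − 9 = 9/2.
So LHS = 9/2.
∫_0^3 v(x) φ(x) dx = ∫_0^3 (0) dx. Term by term:
  ∫_0^3 0 dx = 0.
So RHS = -∫_0^3 v(x) φ(x) dx = 0.
LHS − RHS = 9/2 ≠ 0, so the identity fails.
(For a valid weak derivative the identity must hold for EVERY test function, in particular this one. The failure shows v is NOT the weak derivative of u.)
Correct weak derivative would be u'(x) = -1.


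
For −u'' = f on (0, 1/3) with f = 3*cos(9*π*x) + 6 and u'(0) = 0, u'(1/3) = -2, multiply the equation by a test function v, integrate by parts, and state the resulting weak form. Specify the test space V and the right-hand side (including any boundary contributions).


V = H^1(0, 1/3) (v unrestricted at boundary; u is determined up to an additive constant); weak form: ∫_0^1/3 u'v' dx = ∫_0^1/3 (3*cos(9*π*x) + 6) v dx − 2·v(1/3) for all v ∈ V.

Multiply both sides by a test function v and integrate from 0 to 1/3:
  ∫_0^1/3 −u''(x) v(x) dx = ∫_0^1/3 f(x) v(x) dx.
Integrate the LHS by parts once:
  ∫_0^1/3 −u'' v dx = −[u'(x) v(x)]_0^1/3 + ∫_0^1/3 u'(x) v'(x) dx.
Thus ∫_0^1/3 u'(x) v'(x) dx = ∫_0^1/3 f(x) v(x) dx + [u'(x) v(x)]_0^1/3.
Choose V so that boundary terms are either known or forced to vanish.
u has inhomogeneous Neumann u'(0) = 0, u'(1/3) = -2. [u' v]_0^1/3 = (-2)·v(1/3) − (0)·v(0) = − 2·v(1/3). Take V = H^1(0, 1/3); boundary term becomes part of RHS.
Weak formulation: find u (satisfying any essential BC) such that ∫_0^1/3 u'(x) v'(x) dx = ∫_0^1/3 f v dx − 2·v(1/3) for all v ∈ V (Neumann data are natural BCs: they enter the RHS as boundary terms).
Substituting f(x) = 3*cos(9*π*x) + 6, the right-hand side is ∫_0^1/3 (3*cos(9*π*x) + 6) v dx − 2·v(1/3).
Compatibility check (pure Neumann): taking v ≡ 1 ∈ V gives 0 = ∫_0^1/3 f dx + (-2) − (0), i.e. ∫_0^1/3 f dx must equal u'(0) − u'(1/3) = 2. Indeed ∫_0^1/3 (3*cos(9*π*x) + 6) dx = 2, so the data are compatible. The solution is then unique only up to an additive constant (fix it e.g. by requiring ∫_0^1/3 u dx = 0).


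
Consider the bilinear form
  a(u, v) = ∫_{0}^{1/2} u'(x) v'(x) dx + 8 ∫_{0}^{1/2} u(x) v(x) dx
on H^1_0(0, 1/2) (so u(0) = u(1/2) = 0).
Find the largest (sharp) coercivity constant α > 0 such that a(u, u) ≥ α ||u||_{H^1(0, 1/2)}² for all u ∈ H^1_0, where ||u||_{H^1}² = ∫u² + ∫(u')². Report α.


α = 1

Coercivity of a(·,·) on H^1_0(0, 1/2) means a(u, u) ≥ α ||u||_{H^1}² for every u ∈ H^1_0.
The interval has length L = 1/2, and Poincaré/coercivity depend only on L. Here a(u, u) = ∫(u')² + (8)·∫u².
Here c = 8 ≥ 1, so a(u,u) = ∫(u')² + c∫u² ≥ ∫(u')² + ∫u² = ||u||_{H^1}², i.e. α = 1 works. No larger α is possible: a(u,u) ≥ α||u||_{H^1}² means (1−α)∫(u')² ≥ (α−c)∫u², and for the modes u_n = sin(nπ(x−x₀)/L) (x₀ the left endpoint) one has ∫u_n²/∫(u_n')² = (L/(nπ))² → 0, so a(u_n,u_n)/||u_n||_{H^1}² → 1. Hence the optimal constant is α = 1.
Therefore α = 1.


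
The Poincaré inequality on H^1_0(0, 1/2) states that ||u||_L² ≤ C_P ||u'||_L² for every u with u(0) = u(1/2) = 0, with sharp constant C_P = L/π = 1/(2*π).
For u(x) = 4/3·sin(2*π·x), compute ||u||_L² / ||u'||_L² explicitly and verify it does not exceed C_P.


||u||_L² / ||u'||_L² = 1/(2*π) = C_P.

u(x) = 4/3·sin(2*π·x), so u'(x) = 8*π*cos(2*π*x)/3.
Writing u(x) = A·sin(kπx/L) with A = 4/3 and k = 1, use ∫_0^L sin²(kπx/L) dx = L/2 and ∫_0^L cos²(kπx/L) dx = L/2.
u² = 16/9·sin²(2*π·x) and (u')² = 64*π^2/9·cos²(2*π·x), and each of sin², cos² integrates to L/2 = 1/4 over (0, 1/2).
∫_0^1/2 u² dx = 4/9, so ||u||_L² = 2/3.
∫_0^1/2 (u')² dx = 16*π^2/9, so ||u'||_L² = 4*π/3.
Ratio ||u||_L² / ||u'||_L² = 1/(2*π).
Sharp Poincaré constant on H^1_0(0, 1/2) is C_P = L/π = 1/(2*π), achieved by sin(2*π·x).
This is the k = 1 eigenfunction (up to amplitude), so the ratio equals the sharp Poincaré constant exactly.


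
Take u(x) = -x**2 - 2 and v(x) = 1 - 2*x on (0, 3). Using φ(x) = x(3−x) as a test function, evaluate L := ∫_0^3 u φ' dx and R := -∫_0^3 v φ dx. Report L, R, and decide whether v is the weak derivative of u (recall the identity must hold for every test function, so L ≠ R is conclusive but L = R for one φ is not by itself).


LHS = 27/2, RHS = 9. No, v is not the weak derivative of u.

u(x) = -x**2 - 2, classical derivative u'(x) = -2*x.
φ(x) = x(3−x), so φ'(x) = 3 - 2*x.
Note φ(0) = φ(3) = 0, so the boundary term u·φ vanishes.
LHS = ∫_0^3 u(x) φ'(x) dx = ∫_0^3 (2*x^3 - 3*x^2 + 4*x - 6) dx. Term by term:
  ∫_0^3 2*x^3 dx = 81/2;  ∫_0^3 -3*x^2 dx = -27;  ∫_0^3 4*x dx = 18;
  ∫_0^3 -6 dx = -18.
Sum: 81/2 − 27 + 18 − 18 = 27/2.
So LHS = 27/2.
∫_0^3 v(x) φ(x) dx = ∫_0^3 (2*x^3 - 7*x^2 + 3*x) dx. Term by term:
  ∫_0^3 2*x^3 dx = 81/2;  ∫_0^3 -7*x^2 dx = -63;  ∫_0^3 3*x dx = 27/2.
Sum: 81/2 − 63 + 27/2 = -9.
So RHS = -∫_0^3 v(x) φ(x) dx = 9.
LHS − RHS = 9/2 ≠ 0, so the identity fails.
(For a valid weak derivative the identity must hold for EVERY test function, in particular this one. The failure shows v is NOT the weak derivative of u.)
Correct weak derivative would be u'(x) = -2*x.


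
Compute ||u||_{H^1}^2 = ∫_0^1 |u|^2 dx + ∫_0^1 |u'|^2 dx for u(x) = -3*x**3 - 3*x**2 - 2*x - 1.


||u||_{H^1}^2 = 21529/210

The H^1 norm (squared) on an interval (0, L) is
  ||u||_{H^1}^2 = ∫_0^L u(x)^2 dx + ∫_0^L u'(x)^2 dx.
Compute u'(x) = -9*x**2 - 6*x - 2.
Then u(x)^2 = 9*x**6 + 18*x**5 + 21*x**4 + 18*x**3 + 10*x**2 + 4*x + 1 and u'(x)^2 = 81*x**4 + 108*x**3 + 72*x**2 + 24*x + 4.
Integrate each monomial from 0 to 1 using ∫_0^1 c·x^n dx = c·1^(n+1)/(n+1):
  ∫_0^1 u(x)^2 dx = ∫_0^1 (9*x^6 + 18*x^5 + 21*x^4 + 18*x^3 + 10*x^2 + 4*x + 1) dx. Term by term:
    ∫_0^1 9*x^6 dx = 9/7;  ∫_0^1 18*x^5 dx = 3;  ∫_0^1 21*x^4 dx = 21/5;
    ∫_0^1 18*x^3 dx = 9/2;  ∫_0^1 10*x^2 dx = 10/3;  ∫_0^1 4*x dx = 2;
    ∫_0^1 1 dx = 1.
  Sum: 9/7 + 3 + 21/5 + 9/2 + 10/3 + 2 + 1 = 4057/210.
  ∫_0^1 u'(x)^2 dx = ∫_0^1 (81*x^4 + 108*x^3 + 72*x^2 + 24*x + 4) dx. Term by term:
    ∫_0^1 81*x^4 dx = 81/5;  ∫_0^1 108*x^3 dx = 27;  ∫_0^1 72*x^2 dx = 24;
    ∫_0^1 24*x dx = 12;  ∫_0^1 4 dx = 4.
  Sum: 81/5 + 27 + 24 + 12 + 4 = 416/5.
Adding: ||u||_{H^1}^2 = 4057/210 + 416/5 = 21529/210.


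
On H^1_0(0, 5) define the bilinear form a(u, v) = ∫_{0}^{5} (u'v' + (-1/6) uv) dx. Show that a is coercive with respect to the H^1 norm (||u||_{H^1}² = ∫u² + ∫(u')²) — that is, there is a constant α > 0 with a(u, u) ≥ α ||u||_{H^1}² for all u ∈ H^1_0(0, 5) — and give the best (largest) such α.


α = (-25/6 + π^2)/(π^2 + 25)

Coercivity of a(·,·) on H^1_0(0, 5) means a(u, u) ≥ α ||u||_{H^1}² for every u ∈ H^1_0.
The interval has length L = 5, and Poincaré/coercivity depend only on L. Here a(u, u) = ∫(u')² + (-1/6)·∫u².
Here c = -1/6 < 0 with |c| < (π/L)² = π^2/25, so coercivity still holds. The condition a(u,u) ≥ α||u||_{H^1}² reads (1−α)∫(u')² ≥ (α−c)∫u². Any admissible α is ≤ 1 (rapidly oscillating u have ∫u²/∫(u')² → 0), and α = 1 would force 0 ≥ (1−c)∫u², impossible since c < 1; so 1−α > 0. By the sharp Poincaré inequality on H^1_0 of an interval of length L, ∫(u')² ≥ (π/L)²∫u² with equality for the first sine mode sin(π(x−x₀)/L) (x₀ the left endpoint), so the inequality holds for all u iff (1−α)(π/L)² ≥ α − c, i.e. α ≤ ((π/L)² + c)/((π/L)² + 1) = (1 + c(L/π)²)/(1 + (L/π)²). (Direct route, valid since c ≤ 0: Poincaré gives c∫u² ≥ c(L/π)²∫(u')², so a(u,u) ≥ (1 + c(L/π)²)∫(u')², while ||u||_{H^1}² ≤ (1 + (L/π)²)∫(u')²; dividing yields the same α.) With (π/L)² = π^2/25 and c = -1/6, the largest admissible constant is α = ((π/L)² + c)/((π/L)² + 1).
Simplifying, α = (-25/6 + π^2)/(π^2 + 25).


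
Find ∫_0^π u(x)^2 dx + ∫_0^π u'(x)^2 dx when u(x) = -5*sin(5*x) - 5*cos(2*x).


||u||_{H^1(0,π)}^2 = 2500/21 + 775*π/2

u'(x) = 10*sin(2*x) - 25*cos(5*x).
Expand u² and (u')² and integrate term by term on (0, π), using: for integers n ≥ 1, ∫_0^π sin²(nx) dx = ∫_0^π cos²(nx) dx = π/2; for n ≠ n', ∫_0^π sin(nx)sin(n'x) dx = ∫_0^π cos(nx)cos(n'x) dx = 0; and by product-to-sum, ∫_0^π sin(nx)cos(n'x) dx = ½∫_0^π [sin((n+n')x) + sin((n−n')x)] dx, which is 0 when n+n' is even and 2n/(n²−n'²) when n+n' is odd (it need not vanish on (0, π)).
  u² squared terms: (-5)²·∫cos(2x)² dx = 25·π/2 = 25*π/2;  (-5)²·∫sin(5x)² dx = 25·π/2 = 25*π/2.
  u² cross terms: 2·(-5)·(-5)·∫cos(2x)·sin(5x) dx = 50·(10/21) = 500/21.
  So ∫_0^π u² dx = 25*π/2 + 25*π/2 + 500/21 = 500/21 + 25*π.
  (u')² squared terms: (-25)²·∫cos(5x)² dx = 625·π/2 = 625*π/2;  (10)²·∫sin(2x)² dx = 100·π/2 = 50*π.
  (u')² cross terms: 2·(-25)·(10)·∫cos(5x)·sin(2x) dx = -500·(-4/21) = 2000/21.
  So ∫_0^π (u')² dx = 625*π/2 + 50*π + 2000/21 = 2000/21 + 725*π/2.
||u||_{H^1}^2 = (500/21 + 25*π) + (2000/21 + 725*π/2) = 2500/21 + 775*π/2.


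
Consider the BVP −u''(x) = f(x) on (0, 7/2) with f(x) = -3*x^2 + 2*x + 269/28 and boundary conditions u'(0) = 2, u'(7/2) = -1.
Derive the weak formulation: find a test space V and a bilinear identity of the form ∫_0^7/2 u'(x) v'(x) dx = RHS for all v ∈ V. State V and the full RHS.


V = H^1(0, 7/2) (v unrestricted at boundary; u is determined up to an additive constant); weak form: ∫_0^7/2 u'v' dx = ∫_0^7/2 (-3*x^2 + 2*x + 269/28) v dx − v(7/2) − 2·v(0) for all v ∈ V.

Multiply both sides by a test function v and integrate from 0 to 7/2:
  ∫_0^7/2 −u''(x) v(x) dx = ∫_0^7/2 f(x) v(x) dx.
Integrate the LHS by parts once:
  ∫_0^7/2 −u'' v dx = −[u'(x) v(x)]_0^7/2 + ∫_0^7/2 u'(x) v'(x) dx.
Thus ∫_0^7/2 u'(x) v'(x) dx = ∫_0^7/2 f(x) v(x) dx + [u'(x) v(x)]_0^7/2.
Choose V so that boundary terms are either known or forced to vanish.
u has inhomogeneous Neumann u'(0) = 2, u'(7/2) = -1. [u' v]_0^7/2 = (-1)·v(7/2) − (2)·v(0) = − v(7/2) − 2·v(0). Take V = H^1(0, 7/2); boundary term becomes part of RHS.
Weak formulation: find u (satisfying any essential BC) such that ∫_0^7/2 u'(x) v'(x) dx = ∫_0^7/2 f v dx − v(7/2) − 2·v(0) for all v ∈ V (Neumann data are natural BCs: they enter the RHS as boundary terms).
Substituting f(x) = -3*x^2 + 2*x + 269/28, the right-hand side is ∫_0^7/2 (-3*x^2 + 2*x + 269/28) v dx − v(7/2) − 2·v(0).
Compatibility check (pure Neumann): taking v ≡ 1 ∈ V gives 0 = ∫_0^7/2 f dx + (-1) − (2), i.e. ∫_0^7/2 f dx must equal u'(0) − u'(7/2) = 3. Indeed ∫_0^7/2 (-3*x^2 + 2*x + 269/28) dx = 3, so the data are compatible. The solution is then unique only up to an additive constant (fix it e.g. by requiring ∫_0^7/2 u dx = 0).


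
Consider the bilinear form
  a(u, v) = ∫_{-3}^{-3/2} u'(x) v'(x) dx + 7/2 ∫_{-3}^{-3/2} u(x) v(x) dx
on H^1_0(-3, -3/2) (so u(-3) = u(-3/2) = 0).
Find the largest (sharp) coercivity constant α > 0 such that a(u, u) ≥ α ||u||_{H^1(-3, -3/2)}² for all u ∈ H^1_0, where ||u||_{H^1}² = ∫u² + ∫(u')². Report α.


α = 1

Coercivity of a(·,·) on H^1_0(-3, -3/2) means a(u, u) ≥ α ||u||_{H^1}² for every u ∈ H^1_0.
The interval has length L = 3/2, and Poincaré/coercivity depend only on L. Here a(u, u) = ∫(u')² + (7/2)·∫u².
Here c = 7/2 ≥ 1, so a(u,u) = ∫(u')² + c∫u² ≥ ∫(u')² + ∫u² = ||u||_{H^1}², i.e. α = 1 works. No larger α is possible: a(u,u) ≥ α||u||_{H^1}² means (1−α)∫(u')² ≥ (α−c)∫u², and for the modes u_n = sin(nπ(x−x₀)/L) (x₀ the left endpoint) one has ∫u_n²/∫(u_n')² = (L/(nπ))² → 0, so a(u_n,u_n)/||u_n||_{H^1}² → 1. Hence the optimal constant is α = 1.
Therefore α = 1.


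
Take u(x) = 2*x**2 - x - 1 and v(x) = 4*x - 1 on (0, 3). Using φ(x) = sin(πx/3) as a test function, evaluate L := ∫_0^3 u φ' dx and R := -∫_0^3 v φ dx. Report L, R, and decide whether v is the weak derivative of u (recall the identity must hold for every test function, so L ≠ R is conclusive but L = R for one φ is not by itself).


LHS = -30/π, RHS = -30/π. Yes, v = u' weakly.

u(x) = 2*x**2 - x - 1, classical derivative u'(x) = 4*x - 1.
φ(x) = sin(πx/3), so φ'(x) = π*cos(π*x/3)/3.
Note φ(0) = φ(3) = 0, so the boundary term u·φ vanishes.
LHS = ∫_0^3 u(x) φ'(x) dx = ∫_0^3 (2*π*x^2*cos(π*x/3)/3 - π*x*cos(π*x/3)/3 - π*cos(π*x/3)/3) dx. Term by term:
  ∫_0^3 -π*cos(π*x/3)/3 dx = 0;  ∫_0^3 -π*x*cos(π*x/3)/3 dx = 6/π;  ∫_0^3 2*π*x^2*cos(π*x/3)/3 dx = -36/π.
Sum: 0 + 6/π − 36/π = -30/π.
So LHS = -30/π.
∫_0^3 v(x) φ(x) dx = ∫_0^3 (4*x*sin(π*x/3) - sin(π*x/3)) dx. Term by term:
  ∫_0^3 -sin(π*x/3) dx = -6/π;  ∫_0^3 4*x*sin(π*x/3) dx = 36/π.
Sum: -6/π + 36/π = 30/π.
So RHS = -∫_0^3 v(x) φ(x) dx = -30/π.
LHS = RHS, so the identity holds for this test φ.
Moreover u is smooth here and v(x) = u'(x) = 4*x - 1 pointwise, so the identity holds for every test function. Hence v is the weak derivative of u.


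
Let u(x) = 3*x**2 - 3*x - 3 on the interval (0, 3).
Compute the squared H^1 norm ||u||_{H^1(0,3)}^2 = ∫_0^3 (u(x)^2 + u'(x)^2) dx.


||u||_{H^1}^2 = 2889/10

The H^1 norm (squared) on an interval (0, L) is
  ||u||_{H^1}^2 = ∫_0^L u(x)^2 dx + ∫_0^L u'(x)^2 dx.
Compute u'(x) = 6*x - 3.
Then u(x)^2 = 9*x**4 - 18*x**3 - 9*x**2 + 18*x + 9 and u'(x)^2 = 36*x**2 - 36*x + 9.
Integrate each monomial from 0 to 3 using ∫_0^3 c·x^n dx = c·3^(n+1)/(n+1):
  ∫_0^3 u(x)^2 dx = ∫_0^3 (9*x^4 - 18*x^3 - 9*x^2 + 18*x + 9) dx. Term by term:
    ∫_0^3 9*x^4 dx = 2187/5;  ∫_0^3 -18*x^3 dx = -729/2;  ∫_0^3 -9*x^2 dx = -81;
    ∫_0^3 18*x dx = 81;  ∫_0^3 9 dx = 27.
  Sum: 2187/5 − 729/2 − 81 + 81 + 27 = 999/10.
  ∫_0^3 u'(x)^2 dx = ∫_0^3 (36*x^2 - 36*x + 9) dx. Term by term:
    ∫_0^3 36*x^2 dx = 324;  ∫_0^3 -36*x dx = -162;  ∫_0^3 9 dx = 27.
  Sum: 324 − 162 + 27 = 189.
Adding: ||u||_{H^1}^2 = 999/10 + 189 = 2889/10.


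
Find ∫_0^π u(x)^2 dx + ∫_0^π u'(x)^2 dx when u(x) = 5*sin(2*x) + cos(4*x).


||u||_{H^1(0,π)}^2 = 71*π

u'(x) = -4*sin(4*x) + 10*cos(2*x).
Expand u² and (u')² and integrate term by term on (0, π), using: for integers n ≥ 1, ∫_0^π sin²(nx) dx = ∫_0^π cos²(nx) dx = π/2; for n ≠ n', ∫_0^π sin(nx)sin(n'x) dx = ∫_0^π cos(nx)cos(n'x) dx = 0; and by product-to-sum, ∫_0^π sin(nx)cos(n'x) dx = ½∫_0^π [sin((n+n')x) + sin((n−n')x)] dx, which is 0 when n+n' is even and 2n/(n²−n'²) when n+n' is odd (it need not vanish on (0, π)).
  u² squared terms: (5)²·∫sin(2x)² dx = 25·π/2 = 25*π/2;  (1)²·∫cos(4x)² dx = 1·π/2 = π/2.
  u² cross terms: 2·(5)·(1)·∫sin(2x)·cos(4x) dx = 10·(0) = 0.
  So ∫_0^π u² dx = 25*π/2 + π/2 + 0 = 13*π.
  (u')² squared terms: (-4)²·∫sin(4x)² dx = 16·π/2 = 8*π;  (10)²·∫cos(2x)² dx = 100·π/2 = 50*π.
  (u')² cross terms: 2·(-4)·(10)·∫sin(4x)·cos(2x) dx = -80·(0) = 0.
  So ∫_0^π (u')² dx = 8*π + 50*π + 0 = 58*π.
||u||_{H^1}^2 = (13*π) + (58*π) = 71*π.


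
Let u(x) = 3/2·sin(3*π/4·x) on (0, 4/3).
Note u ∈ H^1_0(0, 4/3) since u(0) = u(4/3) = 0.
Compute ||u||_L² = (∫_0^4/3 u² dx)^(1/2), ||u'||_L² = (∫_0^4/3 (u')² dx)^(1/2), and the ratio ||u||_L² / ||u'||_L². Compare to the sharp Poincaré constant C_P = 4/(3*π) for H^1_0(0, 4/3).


||u||_L² / ||u'||_L² = 4/(3*π) = C_P.

u(x) = 3/2·sin(3*π/4·x), so u'(x) = 9*π*cos(3*π*x/4)/8.
Writing u(x) = A·sin(kπx/L) with A = 3/2 and k = 1, use ∫_0^L sin²(kπx/L) dx = L/2 and ∫_0^L cos²(kπx/L) dx = L/2.
u² = 9/4·sin²(3*π/4·x) and (u')² = 81*π^2/64·cos²(3*π/4·x), and each of sin², cos² integrates to L/2 = 2/3 over (0, 4/3).
∫_0^4/3 u² dx = 3/2, so ||u||_L² = sqrt(6)/2.
∫_0^4/3 (u')² dx = 27*π^2/32, so ||u'||_L² = 3*sqrt(6)*π/8.
Ratio ||u||_L² / ||u'||_L² = 4/(3*π).
Sharp Poincaré constant on H^1_0(0, 4/3) is C_P = L/π = 4/(3*π), achieved by sin(3*π/4·x).
This is the k = 1 eigenfunction (up to amplitude), so the ratio equals the sharp Poincaré constant exactly.


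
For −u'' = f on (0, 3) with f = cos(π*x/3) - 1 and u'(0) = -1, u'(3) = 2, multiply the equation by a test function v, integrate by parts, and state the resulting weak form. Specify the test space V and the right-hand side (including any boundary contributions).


V = H^1(0, 3) (v unrestricted at boundary; u is determined up to an additive constant); weak form: ∫_0^3 u'v' dx = ∫_0^3 (cos(π*x/3) - 1) v dx + 2·v(3) + v(0) for all v ∈ V.

Multiply both sides by a test function v and integrate from 0 to 3:
  ∫_0^3 −u''(x) v(x) dx = ∫_0^3 f(x) v(x) dx.
Integrate the LHS by parts once:
  ∫_0^3 −u'' v dx = −[u'(x) v(x)]_0^3 + ∫_0^3 u'(x) v'(x) dx.
Thus ∫_0^3 u'(x) v'(x) dx = ∫_0^3 f(x) v(x) dx + [u'(x) v(x)]_0^3.
Choose V so that boundary terms are either known or forced to vanish.
u has inhomogeneous Neumann u'(0) = -1, u'(3) = 2. [u' v]_0^3 = (2)·v(3) − (-1)·v(0) = 2·v(3) + v(0). Take V = H^1(0, 3); boundary term becomes part of RHS.
Weak formulation: find u (satisfying any essential BC) such that ∫_0^3 u'(x) v'(x) dx = ∫_0^3 f v dx + 2·v(3) + v(0) for all v ∈ V (Neumann data are natural BCs: they enter the RHS as boundary terms).
Substituting f(x) = cos(π*x/3) - 1, the right-hand side is ∫_0^3 (cos(π*x/3) - 1) v dx + 2·v(3) + v(0).
Compatibility check (pure Neumann): taking v ≡ 1 ∈ V gives 0 = ∫_0^3 f dx + (2) − (-1), i.e. ∫_0^3 f dx must equal u'(0) − u'(3) = -3. Indeed ∫_0^3 (cos(π*x/3) - 1) dx = -3, so the data are compatible. The solution is then unique only up to an additive constant (fix it e.g. by requiring ∫_0^3 u dx = 0).


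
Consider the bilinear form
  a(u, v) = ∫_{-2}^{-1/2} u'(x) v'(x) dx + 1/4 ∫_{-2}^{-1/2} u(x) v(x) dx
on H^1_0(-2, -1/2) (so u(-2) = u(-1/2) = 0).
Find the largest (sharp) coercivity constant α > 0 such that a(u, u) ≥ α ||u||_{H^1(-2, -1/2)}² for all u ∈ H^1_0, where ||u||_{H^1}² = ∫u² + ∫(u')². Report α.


α = (9 + 16*π^2)/(4*(9 + 4*π^2))

Coercivity of a(·,·) on H^1_0(-2, -1/2) means a(u, u) ≥ α ||u||_{H^1}² for every u ∈ H^1_0.
The interval has length L = 3/2, and Poincaré/coercivity depend only on L. Here a(u, u) = ∫(u')² + (1/4)·∫u².
Here 0 < c = 1/4 < 1. The condition a(u,u) ≥ α||u||_{H^1}² reads (1−α)∫(u')² ≥ (α−c)∫u². Any admissible α is ≤ 1 (rapidly oscillating u have ∫u²/∫(u')² → 0), and α = 1 would force 0 ≥ (1−c)∫u², impossible since c < 1; so 1−α > 0. By the sharp Poincaré inequality on H^1_0 of an interval of length L, ∫(u')² ≥ (π/L)²∫u² with equality for the first sine mode sin(π(x−x₀)/L) (x₀ the left endpoint), so the inequality holds for all u iff (1−α)(π/L)² ≥ α − c, i.e. α ≤ ((π/L)² + c)/((π/L)² + 1) = (1 + c(L/π)²)/(1 + (L/π)²). With (π/L)² = 4*π^2/9 and c = 1/4, the largest admissible constant is α = ((π/L)² + c)/((π/L)² + 1).
Simplifying, α = (9 + 16*π^2)/(4*(9 + 4*π^2)).


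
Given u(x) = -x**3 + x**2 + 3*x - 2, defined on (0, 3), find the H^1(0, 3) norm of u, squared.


||u||_{H^1}^2 = 12693/70

The H^1 norm (squared) on an interval (0, L) is
  ||u||_{H^1}^2 = ∫_0^L u(x)^2 dx + ∫_0^L u'(x)^2 dx.
Compute u'(x) = -3*x**2 + 2*x + 3.
Then u(x)^2 = x**6 - 2*x**5 - 5*x**4 + 10*x**3 + 5*x**2 - 12*x + 4 and u'(x)^2 = 9*x**4 - 12*x**3 - 14*x**2 + 12*x + 9.
Integrate each monomial from 0 to 3 using ∫_0^3 c·x^n dx = c·3^(n+1)/(n+1):
  ∫_0^3 u(x)^2 dx = ∫_0^3 (x^6 - 2*x^5 - 5*x^4 + 10*x^3 + 5*x^2 - 12*x + 4) dx. Term by term:
    ∫_0^3 x^6 dx = 2187/7;  ∫_0^3 -2*x^5 dx = -243;  ∫_0^3 -5*x^4 dx = -243;
    ∫_0^3 10*x^3 dx = 405/2;  ∫_0^3 5*x^2 dx = 45;  ∫_0^3 -12*x dx = -54;
    ∫_0^3 4 dx = 12.
  Sum: 2187/7 − 243 − 243 + 405/2 + 45 − 54 + 12 = 447/14.
  ∫_0^3 u'(x)^2 dx = ∫_0^3 (9*x^4 - 12*x^3 - 14*x^2 + 12*x + 9) dx. Term by term:
    ∫_0^3 9*x^4 dx = 2187/5;  ∫_0^3 -12*x^3 dx = -243;  ∫_0^3 -14*x^2 dx = -126;
    ∫_0^3 12*x dx = 54;  ∫_0^3 9 dx = 27.
  Sum: 2187/5 − 243 − 126 + 54 + 27 = 747/5.
Adding: ||u||_{H^1}^2 = 447/14 + 747/5 = 12693/70.


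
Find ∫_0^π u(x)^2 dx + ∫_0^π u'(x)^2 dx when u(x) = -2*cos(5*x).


||u||_{H^1(0,π)}^2 = 52*π

u'(x) = 10*sin(5*x).
Expand u² and (u')² and integrate term by term on (0, π), using: for integers n ≥ 1, ∫_0^π sin²(nx) dx = ∫_0^π cos²(nx) dx = π/2; for n ≠ n', ∫_0^π sin(nx)sin(n'x) dx = ∫_0^π cos(nx)cos(n'x) dx = 0; and by product-to-sum, ∫_0^π sin(nx)cos(n'x) dx = ½∫_0^π [sin((n+n')x) + sin((n−n')x)] dx, which is 0 when n+n' is even and 2n/(n²−n'²) when n+n' is odd (it need not vanish on (0, π)).
  u² squared terms: (-2)²·∫cos(5x)² dx = 4·π/2 = 2*π.
  So ∫_0^π u² dx = 2*π.
  (u')² squared terms: (10)²·∫sin(5x)² dx = 100·π/2 = 50*π.
  So ∫_0^π (u')² dx = 50*π.
||u||_{H^1}^2 = (2*π) + (50*π) = 52*π.


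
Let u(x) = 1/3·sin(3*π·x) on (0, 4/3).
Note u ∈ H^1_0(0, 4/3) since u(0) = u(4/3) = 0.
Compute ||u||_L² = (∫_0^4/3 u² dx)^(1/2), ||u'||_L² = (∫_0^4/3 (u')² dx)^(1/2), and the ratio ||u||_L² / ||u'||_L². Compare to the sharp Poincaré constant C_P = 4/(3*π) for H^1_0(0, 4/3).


||u||_L² / ||u'||_L² = 1/(3*π) < C_P = 4/(3*π).

u(x) = 1/3·sin(3*π·x), so u'(x) = π*cos(3*π*x).
Writing u(x) = A·sin(kπx/L) with A = 1/3 and k = 4, use ∫_0^L sin²(kπx/L) dx = L/2 and ∫_0^L cos²(kπx/L) dx = L/2.
u² = 1/9·sin²(3*π·x) and (u')² = π^2·cos²(3*π·x), and each of sin², cos² integrates to L/2 = 2/3 over (0, 4/3).
∫_0^4/3 u² dx = 2/27, so ||u||_L² = sqrt(6)/9.
∫_0^4/3 (u')² dx = 2*π^2/3, so ||u'||_L² = sqrt(6)*π/3.
Ratio ||u||_L² / ||u'||_L² = 1/(3*π).
Sharp Poincaré constant on H^1_0(0, 4/3) is C_P = L/π = 4/(3*π), achieved by sin(3*π/4·x).
This is the k = 4 harmonic; the ratio L/(kπ) is strictly less than C_P = L/π, consistent with the sharp inequality ||u||_L² ≤ C_P ||u'||_L².


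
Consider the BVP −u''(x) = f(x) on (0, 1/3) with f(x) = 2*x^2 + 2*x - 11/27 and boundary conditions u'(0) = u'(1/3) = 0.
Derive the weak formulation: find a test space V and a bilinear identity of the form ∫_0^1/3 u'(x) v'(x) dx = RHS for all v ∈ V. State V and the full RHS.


V = H^1(0, 1/3) (no boundary constraint on v; u is determined up to an additive constant); weak form: ∫_0^1/3 u'v' dx = ∫_0^1/3 (2*x^2 + 2*x - 11/27) v dx for all v ∈ V.

Multiply both sides by a test function v and integrate from 0 to 1/3:
  ∫_0^1/3 −u''(x) v(x) dx = ∫_0^1/3 f(x) v(x) dx.
Integrate the LHS by parts once:
  ∫_0^1/3 −u'' v dx = −[u'(x) v(x)]_0^1/3 + ∫_0^1/3 u'(x) v'(x) dx.
Thus ∫_0^1/3 u'(x) v'(x) dx = ∫_0^1/3 f(x) v(x) dx + [u'(x) v(x)]_0^1/3.
Choose V so that boundary terms are either known or forced to vanish.
u has homogeneous Neumann: u'(0) = u'(1/3) = 0. So [u' v]_0^1/3 = 0·v(1/3) − 0·v(0) = 0 for any v; take V = H^1(0, 1/3).
Weak formulation: find u (satisfying any essential BC) such that ∫_0^1/3 u'(x) v'(x) dx = ∫_0^1/3 f v dx for all v ∈ V (homogeneous Neumann, so boundary terms vanish).
Substituting f(x) = 2*x^2 + 2*x - 11/27, the right-hand side is ∫_0^1/3 (2*x^2 + 2*x - 11/27) v dx.
Compatibility check (pure Neumann): taking v ≡ 1 ∈ V gives 0 = ∫_0^1/3 f dx + (0) − (0), i.e. ∫_0^1/3 f dx must equal u'(0) − u'(1/3) = 0. Indeed ∫_0^1/3 (2*x^2 + 2*x - 11/27) dx = 0, so the data are compatible. The solution is then unique only up to an additive constant (fix it e.g. by requiring ∫_0^1/3 u dx = 0).


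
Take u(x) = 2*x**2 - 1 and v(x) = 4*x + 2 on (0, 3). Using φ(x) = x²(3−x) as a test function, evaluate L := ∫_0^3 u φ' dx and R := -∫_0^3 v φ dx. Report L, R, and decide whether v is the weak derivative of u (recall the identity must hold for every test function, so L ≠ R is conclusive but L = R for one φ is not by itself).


LHS = -243/5, RHS = -621/10. No, v is not the weak derivative of u.

u(x) = 2*x**2 - 1, classical derivative u'(x) = 4*x.
φ(x) = x²(3−x), so φ'(x) = 3*x*(2 - x).
Note φ(0) = φ(3) = 0, so the boundary term u·φ vanishes.
LHS = ∫_0^3 u(x) φ'(x) dx = ∫_0^3 (-6*x^4 + 12*x^3 + 3*x^2 - 6*x) dx. Term by term:
  ∫_0^3 -6*x^4 dx = -1458/5;  ∫_0^3 12*x^3 dx = 243;  ∫_0^3 3*x^2 dx = 27;
  ∫_0^3 -6*x dx = -27.
Sum: -1458/5 + 243 + 27 − 27 = -243/5.
So LHS = -243/5.
∫_0^3 v(x) φ(x) dx = ∫_0^3 (-4*x^4 + 10*x^3 + 6*x^2) dx. Term by term:
  ∫_0^3 -4*x^4 dx = -972/5;  ∫_0^3 10*x^3 dx = 405/2;  ∫_0^3 6*x^2 dx = 54.
Sum: -972/5 + 405/2 + 54 = 621/10.
So RHS = -∫_0^3 v(x) φ(x) dx = -621/10.
LHS − RHS = 27/2 ≠ 0, so the identity fails.
(For a valid weak derivative the identity must hold for EVERY test function, in particular this one. The failure shows v is NOT the weak derivative of u.)
Correct weak derivative would be u'(x) = 4*x.


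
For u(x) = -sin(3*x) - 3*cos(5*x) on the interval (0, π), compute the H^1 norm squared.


||u||_{H^1(0,π)}^2 = 122*π

u'(x) = 15*sin(5*x) - 3*cos(3*x).
Expand u² and (u')² and integrate term by term on (0, π), using: for integers n ≥ 1, ∫_0^π sin²(nx) dx = ∫_0^π cos²(nx) dx = π/2; for n ≠ n', ∫_0^π sin(nx)sin(n'x) dx = ∫_0^π cos(nx)cos(n'x) dx = 0; and by product-to-sum, ∫_0^π sin(nx)cos(n'x) dx = ½∫_0^π [sin((n+n')x) + sin((n−n')x)] dx, which is 0 when n+n' is even and 2n/(n²−n'²) when n+n' is odd (it need not vanish on (0, π)).
  u² squared terms: (-1)²·∫sin(3x)² dx = 1·π/2 = π/2;  (-3)²·∫cos(5x)² dx = 9·π/2 = 9*π/2.
  u² cross terms: 2·(-1)·(-3)·∫sin(3x)·cos(5x) dx = 6·(0) = 0.
  So ∫_0^π u² dx = π/2 + 9*π/2 + 0 = 5*π.
  (u')² squared terms: (-3)²·∫cos(3x)² dx = 9·π/2 = 9*π/2;  (15)²·∫sin(5x)² dx = 225·π/2 = 225*π/2.
  (u')² cross terms: 2·(-3)·(15)·∫cos(3x)·sin(5x) dx = -90·(0) = 0.
  So ∫_0^π (u')² dx = 9*π/2 + 225*π/2 + 0 = 117*π.
||u||_{H^1}^2 = (5*π) + (117*π) = 122*π.


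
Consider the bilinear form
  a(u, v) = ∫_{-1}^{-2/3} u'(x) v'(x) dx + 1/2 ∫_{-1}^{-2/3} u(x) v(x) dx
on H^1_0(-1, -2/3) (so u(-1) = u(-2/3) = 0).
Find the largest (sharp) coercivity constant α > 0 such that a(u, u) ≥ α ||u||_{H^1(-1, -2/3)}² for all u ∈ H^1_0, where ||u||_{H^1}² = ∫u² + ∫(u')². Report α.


α = (1 + 18*π^2)/(2*(1 + 9*π^2))

Coercivity of a(·,·) on H^1_0(-1, -2/3) means a(u, u) ≥ α ||u||_{H^1}² for every u ∈ H^1_0.
The interval has length L = 1/3, and Poincaré/coercivity depend only on L. Here a(u, u) = ∫(u')² + (1/2)·∫u².
Here 0 < c = 1/2 < 1. The condition a(u,u) ≥ α||u||_{H^1}² reads (1−α)∫(u')² ≥ (α−c)∫u². Any admissible α is ≤ 1 (rapidly oscillating u have ∫u²/∫(u')² → 0), and α = 1 would force 0 ≥ (1−c)∫u², impossible since c < 1; so 1−α > 0. By the sharp Poincaré inequality on H^1_0 of an interval of length L, ∫(u')² ≥ (π/L)²∫u² with equality for the first sine mode sin(π(x−x₀)/L) (x₀ the left endpoint), so the inequality holds for all u iff (1−α)(π/L)² ≥ α − c, i.e. α ≤ ((π/L)² + c)/((π/L)² + 1) = (1 + c(L/π)²)/(1 + (L/π)²). With (π/L)² = 9*π^2 and c = 1/2, the largest admissible constant is α = ((π/L)² + c)/((π/L)² + 1).
Simplifying, α = (1 + 18*π^2)/(2*(1 + 9*π^2)).


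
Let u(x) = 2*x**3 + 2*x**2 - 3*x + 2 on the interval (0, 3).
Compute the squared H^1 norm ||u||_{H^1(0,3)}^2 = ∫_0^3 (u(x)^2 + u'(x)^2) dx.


||u||_{H^1}^2 = 151323/35

The H^1 norm (squared) on an interval (0, L) is
  ||u||_{H^1}^2 = ∫_0^L u(x)^2 dx + ∫_0^L u'(x)^2 dx.
Compute u'(x) = 6*x**2 + 4*x - 3.
Then u(x)^2 = 4*x**6 + 8*x**5 - 8*x**4 - 4*x**3 + 17*x**2 - 12*x + 4 and u'(x)^2 = 36*x**4 + 48*x**3 - 20*x**2 - 24*x + 9.
Integrate each monomial from 0 to 3 using ∫_0^3 c·x^n dx = c·3^(n+1)/(n+1):
  ∫_0^3 u(x)^2 dx = ∫_0^3 (4*x^6 + 8*x^5 - 8*x^4 - 4*x^3 + 17*x^2 - 12*x + 4) dx. Term by term:
    ∫_0^3 4*x^6 dx = 8748/7;  ∫_0^3 8*x^5 dx = 972;  ∫_0^3 -8*x^4 dx = -1944/5;
    ∫_0^3 -4*x^3 dx = -81;  ∫_0^3 17*x^2 dx = 153;  ∫_0^3 -12*x dx = -54;
    ∫_0^3 4 dx = 12.
  Sum: 8748/7 + 972 − 1944/5 − 81 + 153 − 54 + 12 = 65202/35.
  ∫_0^3 u'(x)^2 dx = ∫_0^3 (36*x^4 + 48*x^3 - 20*x^2 - 24*x + 9) dx. Term by term:
    ∫_0^3 36*x^4 dx = 8748/5;  ∫_0^3 48*x^3 dx = 972;  ∫_0^3 -20*x^2 dx = -180;
    ∫_0^3 -24*x dx = -108;  ∫_0^3 9 dx = 27.
  Sum: 8748/5 + 972 − 180 − 108 + 27 = 12303/5.
Adding: ||u||_{H^1}^2 = 65202/35 + 12303/5 = 151323/35.


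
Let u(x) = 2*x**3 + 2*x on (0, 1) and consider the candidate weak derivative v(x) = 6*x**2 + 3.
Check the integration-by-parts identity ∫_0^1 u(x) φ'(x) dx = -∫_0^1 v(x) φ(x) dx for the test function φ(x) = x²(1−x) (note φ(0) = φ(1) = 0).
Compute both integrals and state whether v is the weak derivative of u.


LHS = -11/30, RHS = -9/20. No, v is not the weak derivative of u.

u(x) = 2*x**3 + 2*x, classical derivative u'(x) = 6*x**2 + 2.
φ(x) = x²(1−x), so φ'(x) = x*(2 - 3*x).
Note φ(0) = φ(1) = 0, so the boundary term u·φ vanishes.
LHS = ∫_0^1 u(x) φ'(x) dx = ∫_0^1 (-6*x^5 + 4*x^4 - 6*x^3 + 4*x^2) dx. Term by term:
  ∫_0^1 -6*x^5 dx = -1;  ∫_0^1 4*x^4 dx = 4/5;  ∫_0^1 -6*x^3 dx = -3/2;
  ∫_0^1 4*x^2 dx = 4/3.
Sum: -1 + 4/5 − 3/2 + 4/3 = -11/30.
So LHS = -11/30.
∫_0^1 v(x) φ(x) dx = ∫_0^1 (-6*x^5 + 6*x^4 - 3*x^3 + 3*x^2) dx. Term by term:
  ∫_0^1 -6*x^5 dx = -1;  ∫_0^1 6*x^4 dx = 6/5;  ∫_0^1 -3*x^3 dx = -3/4;
  ∫_0^1 3*x^2 dx = 1.
Sum: -1 + 6/5 − 3/4 + 1 = 9/20.
So RHS = -∫_0^1 v(x) φ(x) dx = -9/20.
LHS − RHS = 1/12 ≠ 0, so the identity fails.
(For a valid weak derivative the identity must hold for EVERY test function, in particular this one. The failure shows v is NOT the weak derivative of u.)
Correct weak derivative would be u'(x) = 6*x**2 + 2.


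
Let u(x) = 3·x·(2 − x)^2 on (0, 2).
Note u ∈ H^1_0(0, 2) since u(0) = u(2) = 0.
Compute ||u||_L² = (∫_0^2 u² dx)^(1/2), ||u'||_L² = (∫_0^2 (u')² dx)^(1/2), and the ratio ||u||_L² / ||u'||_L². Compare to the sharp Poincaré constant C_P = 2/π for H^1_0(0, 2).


||u||_L² / ||u'||_L² = sqrt(14)/7 < C_P = 2/π.

u(x) = 3·x·(2 − x)^2, so u'(x) = 3*(x - 2)*(3*x - 2).
u(x) = 3·x·(2 − x)^2 vanishes at x = 0 and x = 2, so u ∈ H^1_0(0, 2). Differentiate via the product rule and integrate the resulting polynomials term by term.
  ∫_0^2 u² dx = ∫_0^2 (9*x^6 - 72*x^5 + 216*x^4 - 288*x^3 + 144*x^2) dx. Term by term:
    ∫_0^2 9*x^6 dx = 1152/7;  ∫_0^2 -72*x^5 dx = -768;  ∫_0^2 216*x^4 dx = 6912/5;
    ∫_0^2 -288*x^3 dx = -1152;  ∫_0^2 144*x^2 dx = 384.
  Sum: 1152/7 − 768 + 6912/5 − 1152 + 384 = 384/35.
  ∫_0^2 (u')² dx = ∫_0^2 (81*x^4 - 432*x^3 + 792*x^2 - 576*x + 144) dx. Term by term:
    ∫_0^2 81*x^4 dx = 2592/5;  ∫_0^2 -432*x^3 dx = -1728;  ∫_0^2 792*x^2 dx = 2112;
    ∫_0^2 -576*x dx = -1152;  ∫_0^2 144 dx = 288.
  Sum: 2592/5 − 1728 + 2112 − 1152 + 288 = 192/5.
∫_0^2 u² dx = 384/35, so ||u||_L² = 8*sqrt(210)/35.
∫_0^2 (u')² dx = 192/5, so ||u'||_L² = 8*sqrt(15)/5.
Ratio ||u||_L² / ||u'||_L² = sqrt(14)/7.
Sharp Poincaré constant on H^1_0(0, 2) is C_P = L/π = 2/π, achieved by sin(π/2·x).
A polynomial bump cannot attain the sharp Poincaré constant (only the first sine eigenfunction does), so the ratio is strictly less than C_P, consistent with ||u||_L² ≤ C_P ||u'||_L².
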